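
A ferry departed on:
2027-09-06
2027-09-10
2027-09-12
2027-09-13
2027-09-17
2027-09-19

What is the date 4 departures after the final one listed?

2027-09-27

Gaps: 4, 2, 1, 4, 2 days — not constant, but cyclic with period 3.
The events fall on every Monday, Friday and Sunday.
The following Monday is 2027-09-20.
The following Friday is 2027-09-24.
The following Sunday is 2027-09-26.
The following Monday is 2027-09-27.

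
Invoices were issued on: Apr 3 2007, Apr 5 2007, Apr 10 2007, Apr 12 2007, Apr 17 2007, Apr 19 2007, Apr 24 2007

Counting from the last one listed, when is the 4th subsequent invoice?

May 8 2007

Every event lands on a Tuesday or Thursday (gaps cycle 2, 5, 2, 5, 2, 5).
So the schedule is: every Tuesday and Thursday.
The following Thursday is Apr 26 2007.
The following Tuesday is May 1 2007.
The following Thursday is May 3 2007.
The following Tuesday is May 8 2007.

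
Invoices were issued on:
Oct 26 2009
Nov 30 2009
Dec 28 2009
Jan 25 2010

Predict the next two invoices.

Every date is a Monday; gaps 35, 28, 28 days.
Each is the last Monday of its month (at least one falls on the 29th or later, ruling out '4th Monday').
Last Monday of February 2010: Feb 22 2010.
March 2010 ends with Monday Mar 29 2010.

Feb 22 2010, Mar 29 2010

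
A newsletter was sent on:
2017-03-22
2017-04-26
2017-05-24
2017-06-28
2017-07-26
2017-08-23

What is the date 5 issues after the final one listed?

All dates are Wednesdays, 35, 28, 35, 28, 28 days apart.
Specifically, the 4th Wednesday of each month.
September 2017 — 4th Wednesday is 2017-09-27.
4th Wednesday of October 2017: 2017-10-25.
November 2017 — 4th Wednesday is 2017-11-22.
4th Wednesday of December 2017: 2017-12-27.
4th Wednesday of January 2018: 2018-01-24.

2018-01-24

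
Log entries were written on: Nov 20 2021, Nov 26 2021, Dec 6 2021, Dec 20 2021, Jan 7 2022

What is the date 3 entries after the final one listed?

Mar 26 2022

Gaps: 6, 10, 14, 18 days — each gap is 4 larger than the previous one.
Next gap: 22 days. Jan 7 2022 + 22 days = Jan 29 2022.
Next gap: 26 days. Jan 29 2022 + 26 days = Feb 24 2022.
Next gap: 30 days. Feb 24 2022 + 30 days = Mar 26 2022.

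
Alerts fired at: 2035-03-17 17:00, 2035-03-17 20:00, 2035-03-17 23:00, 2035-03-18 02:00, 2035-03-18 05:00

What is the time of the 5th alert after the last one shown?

Gaps: 3, 3, 3, 3 hours — each event is 3 hours after the previous one.
2035-03-18 05:00 + 3 h = 2035-03-18 08:00.
2035-03-18 08:00 + 3 h = 2035-03-18 11:00.
2035-03-18 11:00 + 3 h = 2035-03-18 14:00.
2035-03-18 14:00 + 3 h = 2035-03-18 17:00.
2035-03-18 17:00 + 3 h = 2035-03-18 20:00.

2035-03-18 20:00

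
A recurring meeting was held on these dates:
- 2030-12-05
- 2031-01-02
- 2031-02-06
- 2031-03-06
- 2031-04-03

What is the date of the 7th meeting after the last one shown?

2031-11-06

All dates are Thursdays, 28, 35, 28, 28 days apart.
Specifically, the 1st Thursday of each month.
1st Thursday of May 2031: 2031-05-01.
June 2031 — 1st Thursday is 2031-06-05.
1st Thursday of July 2031: 2031-07-03.
1st Thursday of August 2031: 2031-08-07.
September 2031 — 1st Thursday is 2031-09-04.
October 2031 — 1st Thursday is 2031-10-02.
1st Thursday of November 2031: 2031-11-06.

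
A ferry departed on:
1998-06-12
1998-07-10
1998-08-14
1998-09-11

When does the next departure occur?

Gaps: 28, 35, 28 days — a mix of 28 and 35. Every date is a Friday.
Each is the 2nd Friday of its month.
October 1998 — 2nd Friday is 1998-10-09.

1998-10-09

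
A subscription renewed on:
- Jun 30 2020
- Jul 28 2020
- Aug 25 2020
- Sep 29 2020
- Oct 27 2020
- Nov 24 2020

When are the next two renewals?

Dec 29 2020, Jan 26 2021

All Tuesdays; the gaps (28, 28, 35, 28, 28) vary with month length.
This is the last Tuesday of each month.
December 2020 ends with Tuesday Dec 29 2020.
Last Tuesday of January 2021: Jan 26 2021.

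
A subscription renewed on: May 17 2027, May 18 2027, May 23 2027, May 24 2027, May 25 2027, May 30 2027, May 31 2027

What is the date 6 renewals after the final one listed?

The gap pattern 1, 5, 1, 1, 5, 1 repeats every 3 events.
These are the Mondays, Tuesdays and Sundays of each week.
The following Tuesday is Jun 1 2027.
Next Sunday: Jun 6 2027.
The following Monday is Jun 7 2027.
The following Tuesday is Jun 8 2027.
Next Sunday: Jun 13 2027.
The following Monday is Jun 14 2027.

Jun 14 2027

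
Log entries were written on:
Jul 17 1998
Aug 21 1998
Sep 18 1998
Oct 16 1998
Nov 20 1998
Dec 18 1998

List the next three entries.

Jan 15 1999, Feb 19 1999, Mar 19 1999

All dates are Fridays, 35, 28, 28, 35, 28 days apart.
Specifically, the 3rd Friday of each month.
3rd Friday of January 1999: Jan 15 1999.
3rd Friday of February 1999: Feb 19 1999.
March 1999 — 3rd Friday is Mar 19 1999.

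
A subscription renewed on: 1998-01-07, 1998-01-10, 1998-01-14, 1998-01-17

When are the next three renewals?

Every event lands on a Wednesday or Saturday (gaps cycle 3, 4, 3).
So the schedule is: every Wednesday and Saturday.
The following Wednesday is 1998-01-21.
Next Saturday: 1998-01-24.
Next Wednesday: 1998-01-28.

1998-01-21, 1998-01-24, 1998-01-28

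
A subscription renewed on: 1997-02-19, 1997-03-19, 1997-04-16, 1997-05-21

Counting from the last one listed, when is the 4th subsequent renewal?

1997-09-17

These are Wednesdays at 28- or 35-day spacing (28, 28, 35).
The pattern: 3rd Wednesday of the month.
3rd Wednesday of June 1997: 1997-06-18.
3rd Wednesday of July 1997: 1997-07-16.
3rd Wednesday of August 1997: 1997-08-20.
3rd Wednesday of September 1997: 1997-09-17.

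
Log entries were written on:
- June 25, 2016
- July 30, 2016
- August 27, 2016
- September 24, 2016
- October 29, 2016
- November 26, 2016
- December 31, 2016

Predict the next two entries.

January 28, 2017; February 25, 2017

All Saturdays; the gaps (35, 28, 28, 35, 28, 35) vary with month length.
This is the last Saturday of each month.
Last Saturday of January 2017: January 28, 2017.
Last Saturday of February 2017: February 25, 2017.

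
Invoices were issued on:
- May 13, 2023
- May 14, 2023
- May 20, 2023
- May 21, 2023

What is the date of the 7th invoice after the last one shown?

The gap pattern 1, 6, 1 repeats every 2 events.
These are the Saturdays and Sundays of each week.
The following Saturday is May 27, 2023.
Next Sunday: May 28, 2023.
The following Saturday is June 3, 2023.
The following Sunday is June 4, 2023.
Next Saturday: June 10, 2023.
The following Sunday is June 11, 2023.
The following Saturday is June 17, 2023.

June 17, 2023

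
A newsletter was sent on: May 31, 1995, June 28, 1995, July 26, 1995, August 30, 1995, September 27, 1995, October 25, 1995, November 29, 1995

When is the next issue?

These are Wednesdays with 28, 28, 35, 28, 28, 35-day gaps.
Each is the final Wednesday of its month — May 31, 1995 is past the 28th, so '4th Wednesday' doesn't fit.
December 1995 ends with Wednesday December 27, 1995.

December 27, 1995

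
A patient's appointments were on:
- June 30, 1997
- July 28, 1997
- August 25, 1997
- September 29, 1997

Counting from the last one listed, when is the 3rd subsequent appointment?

All Mondays; the gaps (28, 28, 35) vary with month length.
This is the last Monday of each month.
October 1997 ends with Monday October 27, 1997.
Last Monday of November 1997: November 24, 1997.
December 1997 ends with Monday December 29, 1997.

December 29, 1997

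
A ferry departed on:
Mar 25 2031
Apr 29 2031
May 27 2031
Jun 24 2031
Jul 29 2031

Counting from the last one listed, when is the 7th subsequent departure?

Feb 24 2032

These are Tuesdays with 35, 28, 28, 35-day gaps.
Each is the final Tuesday of its month — Apr 29 2031 is past the 28th, so '4th Tuesday' doesn't fit.
August 2031 ends with Tuesday Aug 26 2031.
September 2031 ends with Tuesday Sep 30 2031.
October 2031 ends with Tuesday Oct 28 2031.
November 2031 ends with Tuesday Nov 25 2031.
December 2031 ends with Tuesday Dec 30 2031.
Last Tuesday of January 2032: Jan 27 2032.
February 2032 ends with Tuesday Feb 24 2032.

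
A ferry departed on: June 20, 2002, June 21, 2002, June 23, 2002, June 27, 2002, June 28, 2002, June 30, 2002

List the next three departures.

July 4, 2002; July 5, 2002; July 7, 2002

The gap pattern 1, 2, 4, 1, 2 repeats every 3 events.
These are the Thursdays, Fridays and Sundays of each week.
Next Thursday: July 4, 2002.
Next Friday: July 5, 2002.
Next Sunday: July 7, 2002.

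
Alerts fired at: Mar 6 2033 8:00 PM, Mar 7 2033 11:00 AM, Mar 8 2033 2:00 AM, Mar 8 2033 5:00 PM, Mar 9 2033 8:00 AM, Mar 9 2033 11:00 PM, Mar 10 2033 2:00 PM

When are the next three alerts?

Gaps: 15, 15, 15, 15, 15, 15 hours — each event is 15 hours after the previous one.
Mar 10 2033 2:00 PM + 15 h = Mar 11 2033 5:00 AM.
Mar 11 2033 5:00 AM + 15 h = Mar 11 2033 8:00 PM.
Mar 11 2033 8:00 PM + 15 h = Mar 12 2033 11:00 AM.

Mar 11 2033 5:00 AM, Mar 11 2033 8:00 PM, Mar 12 2033 11:00 AM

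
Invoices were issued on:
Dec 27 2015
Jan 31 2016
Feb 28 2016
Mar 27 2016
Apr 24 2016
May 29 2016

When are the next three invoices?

Jun 26 2016, Jul 31 2016, Aug 28 2016

These are Sundays with 35, 28, 28, 28, 35-day gaps.
Each is the final Sunday of its month — Jan 31 2016 is past the 28th, so '4th Sunday' doesn't fit.
June 2016 ends with Sunday Jun 26 2016.
Last Sunday of July 2016: Jul 31 2016.
Last Sunday of August 2016: Aug 28 2016.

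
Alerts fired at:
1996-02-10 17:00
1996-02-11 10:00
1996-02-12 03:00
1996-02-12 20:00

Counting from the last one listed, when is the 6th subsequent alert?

Spacing: 17, 17, 17 h — constant 17 h.
1996-02-12 20:00 + 17 h = 1996-02-13 13:00.
1996-02-13 13:00 + 17 h = 1996-02-14 06:00.
1996-02-14 06:00 + 17 h = 1996-02-14 23:00.
1996-02-14 23:00 + 17 h = 1996-02-15 16:00.
1996-02-15 16:00 + 17 h = 1996-02-16 09:00.
1996-02-16 09:00 + 17 h = 1996-02-17 02:00.

1996-02-17 02:00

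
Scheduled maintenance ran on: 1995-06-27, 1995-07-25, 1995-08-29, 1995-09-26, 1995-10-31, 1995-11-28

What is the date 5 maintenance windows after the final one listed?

1996-04-30

Every date is a Tuesday; gaps 28, 35, 28, 35, 28 days.
Each is the last Tuesday of its month (at least one falls on the 29th or later, ruling out '4th Tuesday').
Last Tuesday of December 1995: 1995-12-26.
Last Tuesday of January 1996: 1996-01-30.
February 1996 ends with Tuesday 1996-02-27.
Last Tuesday of March 1996: 1996-03-26.
April 1996 ends with Tuesday 1996-04-30.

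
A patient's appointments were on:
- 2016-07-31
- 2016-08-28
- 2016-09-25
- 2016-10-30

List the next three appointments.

2016-11-27, 2016-12-25, 2017-01-29

All Sundays; the gaps (28, 28, 35) vary with month length.
This is the last Sunday of each month.
November 2016 ends with Sunday 2016-11-27.
December 2016 ends with Sunday 2016-12-25.
January 2017 ends with Sunday 2017-01-29.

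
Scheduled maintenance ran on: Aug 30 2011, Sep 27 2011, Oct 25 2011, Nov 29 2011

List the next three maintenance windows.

Every date is a Tuesday; gaps 28, 28, 35 days.
Each is the last Tuesday of its month (at least one falls on the 29th or later, ruling out '4th Tuesday').
Last Tuesday of December 2011: Dec 27 2011.
Last Tuesday of January 2012: Jan 31 2012.
February 2012 ends with Tuesday Feb 28 2012.

Dec 27 2011, Jan 31 2012, Feb 28 2012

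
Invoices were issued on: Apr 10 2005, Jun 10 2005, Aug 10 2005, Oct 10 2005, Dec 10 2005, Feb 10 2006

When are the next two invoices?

Apr 10 2006, Jun 10 2006

Each date is the 10th; the gaps (61, 61, 61, 61, 62) track the month lengths.
The rule is the 10th of every 2 months.
April 2006: Apr 10 2006.
June 2006: Jun 10 2006.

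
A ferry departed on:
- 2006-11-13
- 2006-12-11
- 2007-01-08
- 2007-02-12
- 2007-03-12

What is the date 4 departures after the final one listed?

2007-07-09

All dates are Mondays, 28, 28, 35, 28 days apart.
Specifically, the 2nd Monday of each month.
April 2007 — 2nd Monday is 2007-04-09.
2nd Monday of May 2007: 2007-05-14.
June 2007 — 2nd Monday is 2007-06-11.
2nd Monday of July 2007: 2007-07-09.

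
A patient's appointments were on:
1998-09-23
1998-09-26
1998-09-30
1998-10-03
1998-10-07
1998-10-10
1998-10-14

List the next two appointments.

1998-10-17, 1998-10-21

The gap pattern 3, 4, 3, 4, 3, 4 repeats every 2 events.
These are the Wednesdays and Saturdays of each week.
Next Saturday: 1998-10-17.
Next Wednesday: 1998-10-21.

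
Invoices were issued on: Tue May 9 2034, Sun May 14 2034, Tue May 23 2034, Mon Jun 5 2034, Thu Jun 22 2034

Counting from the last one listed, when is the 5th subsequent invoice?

Intervals are 5, 9, 13, 17 days — an arithmetic progression with common difference 4.
Next gap: 21 days. Thu Jun 22 2034 + 21 days = Thu Jul 13 2034.
Next gap: 25 days. Thu Jul 13 2034 + 25 days = Mon Aug 7 2034.
Next gap: 29 days. Mon Aug 7 2034 + 29 days = Tue Sep 5 2034.
Next gap: 33 days. Tue Sep 5 2034 + 33 days = Sun Oct 8 2034.
Next gap: 37 days. Sun Oct 8 2034 + 37 days = Tue Nov 14 2034.

Tue Nov 14 2034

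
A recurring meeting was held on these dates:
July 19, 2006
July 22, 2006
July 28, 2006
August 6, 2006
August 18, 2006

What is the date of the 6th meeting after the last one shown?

December 31, 2006

Intervals are 3, 6, 9, 12 days — an arithmetic progression with common difference 3.
Next gap: 15 days. August 18, 2006 + 15 days = September 2, 2006.
Next gap: 18 days. September 2, 2006 + 18 days = September 20, 2006.
Next gap: 21 days. September 20, 2006 + 21 days = October 11, 2006.
Next gap: 24 days. October 11, 2006 + 24 days = November 4, 2006.
Next gap: 27 days. November 4, 2006 + 27 days = December 1, 2006.
Next gap: 30 days. December 1, 2006 + 30 days = December 31, 2006.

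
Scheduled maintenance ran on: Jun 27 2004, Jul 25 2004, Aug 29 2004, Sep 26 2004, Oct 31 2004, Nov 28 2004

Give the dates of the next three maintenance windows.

Dec 26 2004, Jan 30 2005, Feb 27 2005

All Sundays; the gaps (28, 35, 28, 35, 28) vary with month length.
This is the last Sunday of each month.
December 2004 ends with Sunday Dec 26 2004.
January 2005 ends with Sunday Jan 30 2005.
February 2005 ends with Sunday Feb 27 2005.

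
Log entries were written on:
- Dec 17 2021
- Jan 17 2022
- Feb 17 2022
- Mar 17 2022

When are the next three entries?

The day-of-month is always 17 (31, 31, 28 days between events).
So this recurs on the 17th of each month.
April 2022: Apr 17 2022.
May 2022: May 17 2022.
Next: June 2022 → Jun 17 2022.

Apr 17 2022, May 17 2022, Jun 17 2022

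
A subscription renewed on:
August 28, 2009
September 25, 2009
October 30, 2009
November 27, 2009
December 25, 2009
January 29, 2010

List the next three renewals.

Every date is a Friday; gaps 28, 35, 28, 28, 35 days.
Each is the last Friday of its month (at least one falls on the 29th or later, ruling out '4th Friday').
Last Friday of February 2010: February 26, 2010.
Last Friday of March 2010: March 26, 2010.
April 2010 ends with Friday April 30, 2010.

February 26, 2010; March 26, 2010; April 30, 2010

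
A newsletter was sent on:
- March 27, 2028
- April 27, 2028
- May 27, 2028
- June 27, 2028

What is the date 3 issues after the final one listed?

The day-of-month is always 27 (31, 30, 31 days between events).
So this recurs on the 27th of each month.
July 2028: July 27, 2028.
August 2028: August 27, 2028.
Next: September 2028 → September 27, 2028.

September 27, 2028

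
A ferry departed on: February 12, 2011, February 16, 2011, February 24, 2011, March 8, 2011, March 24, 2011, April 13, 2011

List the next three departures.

May 7, 2011; June 4, 2011; July 6, 2011

The spacing grows by 4 each time: 4, 8, 12, 16, 20 days.
Next gap: 24 days. April 13, 2011 + 24 days = May 7, 2011.
Next gap: 28 days. May 7, 2011 + 28 days = June 4, 2011.
Next gap: 32 days. June 4, 2011 + 32 days = July 6, 2011.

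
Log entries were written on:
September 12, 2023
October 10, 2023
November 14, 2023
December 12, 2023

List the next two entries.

January 9, 2024; February 13, 2024

These are Tuesdays at 28- or 35-day spacing (28, 35, 28).
The pattern: 2nd Tuesday of the month.
2nd Tuesday of January 2024: January 9, 2024.
February 2024 — 2nd Tuesday is February 13, 2024.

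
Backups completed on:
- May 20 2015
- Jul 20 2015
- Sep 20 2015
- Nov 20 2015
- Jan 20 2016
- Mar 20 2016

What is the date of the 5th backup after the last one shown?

Gaps: 61, 62, 61, 61, 60 days — not constant. Every event is on the 20th of the month.
Pattern: the 20th of every 2 months.
May 2016: May 20 2016.
Next: July 2016 → Jul 20 2016.
Next: September 2016 → Sep 20 2016.
Next: November 2016 → Nov 20 2016.
January 2017: Jan 20 2017.

Jan 20 2017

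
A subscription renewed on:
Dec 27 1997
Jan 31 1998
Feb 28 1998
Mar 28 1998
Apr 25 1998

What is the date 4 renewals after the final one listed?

Every date is a Saturday; gaps 35, 28, 28, 28 days.
Each is the last Saturday of its month (at least one falls on the 29th or later, ruling out '4th Saturday').
May 1998 ends with Saturday May 30 1998.
June 1998 ends with Saturday Jun 27 1998.
Last Saturday of July 1998: Jul 25 1998.
Last Saturday of August 1998: Aug 29 1998.

Aug 29 1998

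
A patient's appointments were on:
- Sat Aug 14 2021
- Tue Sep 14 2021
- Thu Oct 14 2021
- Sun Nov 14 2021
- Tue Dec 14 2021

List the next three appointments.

Fri Jan 14 2022, Mon Feb 14 2022, Mon Mar 14 2022

Gaps: 31, 30, 31, 30 days — not constant. Every event is on the 14th of the month.
Pattern: the 14th of each month.
Next: January 2022 → Fri Jan 14 2022.
February 2022: Mon Feb 14 2022.
March 2022: Mon Mar 14 2022.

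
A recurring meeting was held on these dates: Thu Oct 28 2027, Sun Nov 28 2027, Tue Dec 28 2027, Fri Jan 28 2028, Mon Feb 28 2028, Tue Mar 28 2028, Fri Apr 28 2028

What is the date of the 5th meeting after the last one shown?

Thu Sep 28 2028

Gaps: 31, 30, 31, 31, 29, 31 days — not constant. Every event is on the 28th of the month.
Pattern: the 28th of each month.
May 2028: Sun May 28 2028.
June 2028: Wed Jun 28 2028.
Next: July 2028 → Fri Jul 28 2028.
August 2028: Mon Aug 28 2028.
Next: September 2028 → Thu Sep 28 2028.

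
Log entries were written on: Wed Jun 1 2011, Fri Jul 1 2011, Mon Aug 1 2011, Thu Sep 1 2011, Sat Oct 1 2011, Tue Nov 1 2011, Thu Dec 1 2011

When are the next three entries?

Sun Jan 1 2012, Wed Feb 1 2012, Thu Mar 1 2012

Each date is the 1st; the gaps (30, 31, 31, 30, 31, 30) track the month lengths.
The rule is the 1st of each month.
January 2012: Sun Jan 1 2012.
Next: February 2012 → Wed Feb 1 2012.
March 2012: Thu Mar 1 2012.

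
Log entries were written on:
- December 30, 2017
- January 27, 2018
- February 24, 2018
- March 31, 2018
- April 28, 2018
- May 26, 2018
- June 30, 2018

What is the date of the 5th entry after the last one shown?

These are Saturdays with 28, 28, 35, 28, 28, 35-day gaps.
Each is the final Saturday of its month — December 30, 2017 is past the 28th, so '4th Saturday' doesn't fit.
Last Saturday of July 2018: July 28, 2018.
Last Saturday of August 2018: August 25, 2018.
September 2018 ends with Saturday September 29, 2018.
October 2018 ends with Saturday October 27, 2018.
Last Saturday of November 2018: November 24, 2018.

November 24, 2018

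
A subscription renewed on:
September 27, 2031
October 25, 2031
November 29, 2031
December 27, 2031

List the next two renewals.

January 31, 2032; February 28, 2032

Every date is a Saturday; gaps 28, 35, 28 days.
Each is the last Saturday of its month (at least one falls on the 29th or later, ruling out '4th Saturday').
January 2032 ends with Saturday January 31, 2032.
Last Saturday of February 2032: February 28, 2032.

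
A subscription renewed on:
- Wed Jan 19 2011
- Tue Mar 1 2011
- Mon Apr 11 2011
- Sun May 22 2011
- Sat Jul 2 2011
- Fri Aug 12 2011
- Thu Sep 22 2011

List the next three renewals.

Wed Nov 2 2011, Tue Dec 13 2011, Mon Jan 23 2012

The spacing is 41, 41, 41, 41, 41, 41 days — always 41 days.
Thu Sep 22 2011 + 41 days = Wed Nov 2 2011.
Wed Nov 2 2011 + 41 days = Tue Dec 13 2011.
Tue Dec 13 2011 + 41 days = Mon Jan 23 2012.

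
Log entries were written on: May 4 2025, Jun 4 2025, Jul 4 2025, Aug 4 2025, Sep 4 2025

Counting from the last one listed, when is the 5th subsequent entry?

The day-of-month is always 4 (31, 30, 31, 31 days between events).
So this recurs on the 4th of each month.
Next: October 2025 → Oct 4 2025.
Next: November 2025 → Nov 4 2025.
December 2025: Dec 4 2025.
Next: January 2026 → Jan 4 2026.
February 2026: Feb 4 2026.

Feb 4 2026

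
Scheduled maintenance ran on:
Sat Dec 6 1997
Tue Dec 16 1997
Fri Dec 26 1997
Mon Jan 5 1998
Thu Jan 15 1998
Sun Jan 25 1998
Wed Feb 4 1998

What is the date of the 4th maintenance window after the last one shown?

Mon Mar 16 1998

Gaps between consecutive events: 10, 10, 10, 10, 10, 10 days — a constant 10-day interval.
Wed Feb 4 1998 + 10 days = Sat Feb 14 1998.
Sat Feb 14 1998 + 10 days = Tue Feb 24 1998.
Tue Feb 24 1998 + 10 days = Fri Mar 6 1998.
Fri Mar 6 1998 + 10 days = Mon Mar 16 1998.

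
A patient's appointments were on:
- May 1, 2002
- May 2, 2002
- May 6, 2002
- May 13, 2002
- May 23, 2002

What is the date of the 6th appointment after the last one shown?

September 23, 2002

Gaps: 1, 4, 7, 10 days — each gap is 3 larger than the previous one.
Next gap: 13 days. May 23, 2002 + 13 days = June 5, 2002.
Next gap: 16 days. June 5, 2002 + 16 days = June 21, 2002.
Next gap: 19 days. June 21, 2002 + 19 days = July 10, 2002.
Next gap: 22 days. July 10, 2002 + 22 days = August 1, 2002.
Next gap: 25 days. August 1, 2002 + 25 days = August 26, 2002.
Next gap: 28 days. August 26, 2002 + 28 days = September 23, 2002.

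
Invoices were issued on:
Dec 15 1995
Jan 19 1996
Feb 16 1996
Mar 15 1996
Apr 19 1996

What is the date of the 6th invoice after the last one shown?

These are Fridays at 28- or 35-day spacing (35, 28, 28, 35).
The pattern: 3rd Friday of the month.
May 1996 — 3rd Friday is May 17 1996.
3rd Friday of June 1996: Jun 21 1996.
July 1996 — 3rd Friday is Jul 19 1996.
3rd Friday of August 1996: Aug 16 1996.
September 1996 — 3rd Friday is Sep 20 1996.
3rd Friday of October 1996: Oct 18 1996.

Oct 18 1996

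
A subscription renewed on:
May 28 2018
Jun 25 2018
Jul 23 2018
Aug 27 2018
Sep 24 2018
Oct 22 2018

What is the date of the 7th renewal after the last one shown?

May 27 2019

Gaps: 28, 28, 35, 28, 28 days — a mix of 28 and 35. Every date is a Monday.
Each is the 4th Monday of its month.
November 2018 — 4th Monday is Nov 26 2018.
December 2018 — 4th Monday is Dec 24 2018.
4th Monday of January 2019: Jan 28 2019.
February 2019 — 4th Monday is Feb 25 2019.
4th Monday of March 2019: Mar 25 2019.
April 2019 — 4th Monday is Apr 22 2019.
May 2019 — 4th Monday is May 27 2019.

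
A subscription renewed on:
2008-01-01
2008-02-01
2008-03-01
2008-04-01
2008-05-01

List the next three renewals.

Gaps: 31, 29, 31, 30 days — not constant. Every event is on the 1st of the month.
Pattern: the 1st of each month.
Next: June 2008 → 2008-06-01.
July 2008: 2008-07-01.
Next: August 2008 → 2008-08-01.

2008-06-01, 2008-07-01, 2008-08-01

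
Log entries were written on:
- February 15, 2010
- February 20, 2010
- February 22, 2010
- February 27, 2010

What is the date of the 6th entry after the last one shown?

Gaps: 5, 2, 5 days — not constant, but cyclic with period 2.
The events fall on every Monday and Saturday.
Next Monday: March 1, 2010.
The following Saturday is March 6, 2010.
Next Monday: March 8, 2010.
Next Saturday: March 13, 2010.
Next Monday: March 15, 2010.
The following Saturday is March 20, 2010.

March 20, 2010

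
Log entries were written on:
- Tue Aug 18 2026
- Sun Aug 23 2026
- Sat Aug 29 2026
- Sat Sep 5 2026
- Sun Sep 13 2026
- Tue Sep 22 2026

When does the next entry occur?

The spacing grows by 1 each time: 5, 6, 7, 8, 9 days.
Next gap: 10 days. Tue Sep 22 2026 + 10 days = Fri Oct 2 2026.

Fri Oct 2 2026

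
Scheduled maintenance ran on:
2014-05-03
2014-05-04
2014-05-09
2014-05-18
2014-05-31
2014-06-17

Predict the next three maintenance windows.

Gaps: 1, 5, 9, 13, 17 days — each gap is 4 larger than the previous one.
Next gap: 21 days. 2014-06-17 + 21 days = 2014-07-08.
Next gap: 25 days. 2014-07-08 + 25 days = 2014-08-02.
Next gap: 29 days. 2014-08-02 + 29 days = 2014-08-31.

2014-07-08, 2014-08-02, 2014-08-31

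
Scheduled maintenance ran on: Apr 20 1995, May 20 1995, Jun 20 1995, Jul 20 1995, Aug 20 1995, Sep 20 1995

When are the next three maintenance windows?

Oct 20 1995, Nov 20 1995, Dec 20 1995

Gaps: 30, 31, 30, 31, 31 days — not constant. Every event is on the 20th of the month.
Pattern: the 20th of each month.
Next: October 1995 → Oct 20 1995.
November 1995: Nov 20 1995.
Next: December 1995 → Dec 20 1995.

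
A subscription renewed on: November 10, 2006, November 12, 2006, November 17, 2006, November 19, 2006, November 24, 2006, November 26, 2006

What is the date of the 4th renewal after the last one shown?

Gaps: 2, 5, 2, 5, 2 days — not constant, but cyclic with period 2.
The events fall on every Friday and Sunday.
The following Friday is December 1, 2006.
The following Sunday is December 3, 2006.
The following Friday is December 8, 2006.
The following Sunday is December 10, 2006.

December 10, 2006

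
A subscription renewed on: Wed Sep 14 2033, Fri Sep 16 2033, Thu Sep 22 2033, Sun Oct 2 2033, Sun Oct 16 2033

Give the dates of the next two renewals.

Intervals are 2, 6, 10, 14 days — an arithmetic progression with common difference 4.
Next gap: 18 days. Sun Oct 16 2033 + 18 days = Thu Nov 3 2033.
Next gap: 22 days. Thu Nov 3 2033 + 22 days = Fri Nov 25 2033.

Thu Nov 3 2033, Fri Nov 25 2033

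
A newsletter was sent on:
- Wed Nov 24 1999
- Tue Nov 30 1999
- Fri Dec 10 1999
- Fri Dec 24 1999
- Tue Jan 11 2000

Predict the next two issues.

Wed Feb 2 2000, Mon Feb 28 2000

Intervals are 6, 10, 14, 18 days — an arithmetic progression with common difference 4.
Next gap: 22 days. Tue Jan 11 2000 + 22 days = Wed Feb 2 2000.
Next gap: 26 days. Wed Feb 2 2000 + 26 days = Mon Feb 28 2000.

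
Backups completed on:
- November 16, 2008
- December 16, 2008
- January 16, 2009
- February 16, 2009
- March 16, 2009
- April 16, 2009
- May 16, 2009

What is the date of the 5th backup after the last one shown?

Each date is the 16th; the gaps (30, 31, 31, 28, 31, 30) track the month lengths.
The rule is the 16th of each month.
Next: June 2009 → June 16, 2009.
Next: July 2009 → July 16, 2009.
August 2009: August 16, 2009.
Next: September 2009 → September 16, 2009.
Next: October 2009 → October 16, 2009.

October 16, 2009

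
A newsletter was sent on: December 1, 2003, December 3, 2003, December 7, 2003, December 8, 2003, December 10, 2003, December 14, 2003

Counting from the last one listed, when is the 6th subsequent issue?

December 28, 2003

Every event lands on a Monday or Wednesday or Sunday (gaps cycle 2, 4, 1, 2, 4).
So the schedule is: every Monday, Wednesday and Sunday.
The following Monday is December 15, 2003.
The following Wednesday is December 17, 2003.
The following Sunday is December 21, 2003.
Next Monday: December 22, 2003.
Next Wednesday: December 24, 2003.
Next Sunday: December 28, 2003.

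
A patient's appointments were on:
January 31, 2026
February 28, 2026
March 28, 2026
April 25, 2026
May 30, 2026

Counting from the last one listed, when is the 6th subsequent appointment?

November 28, 2026

All Saturdays; the gaps (28, 28, 28, 35) vary with month length.
This is the last Saturday of each month.
June 2026 ends with Saturday June 27, 2026.
Last Saturday of July 2026: July 25, 2026.
August 2026 ends with Saturday August 29, 2026.
September 2026 ends with Saturday September 26, 2026.
October 2026 ends with Saturday October 31, 2026.
Last Saturday of November 2026: November 28, 2026.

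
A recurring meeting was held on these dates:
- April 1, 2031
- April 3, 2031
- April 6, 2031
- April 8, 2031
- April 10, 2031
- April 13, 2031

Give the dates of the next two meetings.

Every event lands on a Tuesday or Thursday or Sunday (gaps cycle 2, 3, 2, 2, 3).
So the schedule is: every Tuesday, Thursday and Sunday.
Next Tuesday: April 15, 2031.
Next Thursday: April 17, 2031.

April 15, 2031; April 17, 2031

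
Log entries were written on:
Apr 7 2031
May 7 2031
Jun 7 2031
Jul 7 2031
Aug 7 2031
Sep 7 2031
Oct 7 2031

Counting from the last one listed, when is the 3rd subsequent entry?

Jan 7 2032

Gaps: 30, 31, 30, 31, 31, 30 days — not constant. Every event is on the 7th of the month.
Pattern: the 7th of each month.
Next: November 2031 → Nov 7 2031.
December 2031: Dec 7 2031.
January 2032: Jan 7 2032.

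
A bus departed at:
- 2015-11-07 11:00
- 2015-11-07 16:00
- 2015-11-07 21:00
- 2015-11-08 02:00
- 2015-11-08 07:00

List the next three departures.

The interval is a steady 5 hours (5, 5, 5, 5).
2015-11-08 07:00 + 5 h = 2015-11-08 12:00.
2015-11-08 12:00 + 5 h = 2015-11-08 17:00.
2015-11-08 17:00 + 5 h = 2015-11-08 22:00.

2015-11-08 12:00, 2015-11-08 17:00, 2015-11-08 22:00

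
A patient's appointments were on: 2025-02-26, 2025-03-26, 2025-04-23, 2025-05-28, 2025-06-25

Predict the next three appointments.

2025-07-23, 2025-08-27, 2025-09-24

These are Wednesdays at 28- or 35-day spacing (28, 28, 35, 28).
The pattern: 4th Wednesday of the month.
4th Wednesday of July 2025: 2025-07-23.
August 2025 — 4th Wednesday is 2025-08-27.
4th Wednesday of September 2025: 2025-09-24.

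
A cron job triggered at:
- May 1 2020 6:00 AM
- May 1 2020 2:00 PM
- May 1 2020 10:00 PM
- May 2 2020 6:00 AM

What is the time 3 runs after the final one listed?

The interval is a steady 8 hours (8, 8, 8).
May 2 2020 6:00 AM + 8 h = May 2 2020 2:00 PM.
May 2 2020 2:00 PM + 8 h = May 2 2020 10:00 PM.
May 2 2020 10:00 PM + 8 h = May 3 2020 6:00 AM.

May 3 2020 6:00 AM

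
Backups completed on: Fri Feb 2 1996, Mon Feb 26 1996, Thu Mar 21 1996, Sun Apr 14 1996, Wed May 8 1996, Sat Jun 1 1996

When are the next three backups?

Tue Jun 25 1996, Fri Jul 19 1996, Mon Aug 12 1996

Every event comes 24 days after the last (24, 24, 24, 24, 24).
Sat Jun 1 1996 + 24 days = Tue Jun 25 1996.
Tue Jun 25 1996 + 24 days = Fri Jul 19 1996.
Fri Jul 19 1996 + 24 days = Mon Aug 12 1996.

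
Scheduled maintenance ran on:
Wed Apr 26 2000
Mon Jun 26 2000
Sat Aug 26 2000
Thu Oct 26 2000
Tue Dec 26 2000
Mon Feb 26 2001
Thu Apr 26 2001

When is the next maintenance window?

Tue Jun 26 2001

The day-of-month is always 26 (61, 61, 61, 61, 62, 59 days between events).
So this recurs on the 26th of every 2 months.
Next: June 2001 → Tue Jun 26 2001.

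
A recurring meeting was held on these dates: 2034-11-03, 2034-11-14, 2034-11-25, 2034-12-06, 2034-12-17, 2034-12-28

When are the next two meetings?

Gaps between consecutive events: 11, 11, 11, 11, 11 days — a constant 11-day interval.
2034-12-28 + 11 days = 2035-01-08.
2035-01-08 + 11 days = 2035-01-19.

2035-01-08, 2035-01-19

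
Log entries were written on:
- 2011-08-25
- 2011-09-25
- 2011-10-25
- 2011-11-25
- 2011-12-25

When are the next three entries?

The day-of-month is always 25 (31, 30, 31, 30 days between events).
So this recurs on the 25th of each month.
Next: January 2012 → 2012-01-25.
Next: February 2012 → 2012-02-25.
Next: March 2012 → 2012-03-25.

2012-01-25, 2012-02-25, 2012-03-25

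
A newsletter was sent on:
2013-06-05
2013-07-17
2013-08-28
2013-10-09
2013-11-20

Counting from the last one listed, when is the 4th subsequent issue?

Gaps between consecutive events: 42, 42, 42, 42 days — a constant 42-day interval.
2013-11-20 + 42 days = 2014-01-01.
2014-01-01 + 42 days = 2014-02-12.
2014-02-12 + 42 days = 2014-03-26.
2014-03-26 + 42 days = 2014-05-07.

2014-05-07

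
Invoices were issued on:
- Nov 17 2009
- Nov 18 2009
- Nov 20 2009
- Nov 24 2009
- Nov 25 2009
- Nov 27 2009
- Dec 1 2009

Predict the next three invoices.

Dec 2 2009, Dec 4 2009, Dec 8 2009

Every event lands on a Tuesday or Wednesday or Friday (gaps cycle 1, 2, 4, 1, 2, 4).
So the schedule is: every Tuesday, Wednesday and Friday.
Next Wednesday: Dec 2 2009.
Next Friday: Dec 4 2009.
The following Tuesday is Dec 8 2009.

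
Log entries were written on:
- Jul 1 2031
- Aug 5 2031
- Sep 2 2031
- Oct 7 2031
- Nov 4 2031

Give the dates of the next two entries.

Dec 2 2031, Jan 6 2032

Gaps: 35, 28, 35, 28 days — a mix of 28 and 35. Every date is a Tuesday.
Each is the 1st Tuesday of its month.
December 2031 — 1st Tuesday is Dec 2 2031.
January 2032 — 1st Tuesday is Jan 6 2032.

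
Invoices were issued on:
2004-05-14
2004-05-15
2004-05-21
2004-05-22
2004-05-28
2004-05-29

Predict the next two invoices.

Gaps: 1, 6, 1, 6, 1 days — not constant, but cyclic with period 2.
The events fall on every Friday and Saturday.
The following Friday is 2004-06-04.
Next Saturday: 2004-06-05.

2004-06-04, 2004-06-05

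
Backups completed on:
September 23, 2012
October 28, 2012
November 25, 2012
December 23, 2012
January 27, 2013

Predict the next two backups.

All dates are Sundays, 35, 28, 28, 35 days apart.
Specifically, the 4th Sunday of each month.
4th Sunday of February 2013: February 24, 2013.
4th Sunday of March 2013: March 24, 2013.

February 24, 2013; March 24, 2013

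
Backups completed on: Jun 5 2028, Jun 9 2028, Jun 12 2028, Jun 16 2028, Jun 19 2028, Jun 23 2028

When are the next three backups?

Gaps: 4, 3, 4, 3, 4 days — not constant, but cyclic with period 2.
The events fall on every Monday and Friday.
The following Monday is Jun 26 2028.
Next Friday: Jun 30 2028.
The following Monday is Jul 3 2028.

Jun 26 2028, Jun 30 2028, Jul 3 2028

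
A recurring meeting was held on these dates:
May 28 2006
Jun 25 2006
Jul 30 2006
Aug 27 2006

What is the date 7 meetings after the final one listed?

These are Sundays with 28, 35, 28-day gaps.
Each is the final Sunday of its month — Jul 30 2006 is past the 28th, so '4th Sunday' doesn't fit.
Last Sunday of September 2006: Sep 24 2006.
Last Sunday of October 2006: Oct 29 2006.
Last Sunday of November 2006: Nov 26 2006.
Last Sunday of December 2006: Dec 31 2006.
January 2007 ends with Sunday Jan 28 2007.
Last Sunday of February 2007: Feb 25 2007.
Last Sunday of March 2007: Mar 25 2007.

Mar 25 2007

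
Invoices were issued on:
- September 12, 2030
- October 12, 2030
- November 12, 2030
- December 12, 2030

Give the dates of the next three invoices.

Each date is the 12th; the gaps (30, 31, 30) track the month lengths.
The rule is the 12th of each month.
January 2031: January 12, 2031.
Next: February 2031 → February 12, 2031.
March 2031: March 12, 2031.

January 12, 2031; February 12, 2031; March 12, 2031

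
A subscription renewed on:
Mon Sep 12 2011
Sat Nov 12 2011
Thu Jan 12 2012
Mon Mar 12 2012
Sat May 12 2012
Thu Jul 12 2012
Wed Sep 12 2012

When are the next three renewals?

Each date is the 12th; the gaps (61, 61, 60, 61, 61, 62) track the month lengths.
The rule is the 12th of every 2 months.
November 2012: Mon Nov 12 2012.
Next: January 2013 → Sat Jan 12 2013.
Next: March 2013 → Tue Mar 12 2013.

Mon Nov 12 2012, Sat Jan 12 2013, Tue Mar 12 2013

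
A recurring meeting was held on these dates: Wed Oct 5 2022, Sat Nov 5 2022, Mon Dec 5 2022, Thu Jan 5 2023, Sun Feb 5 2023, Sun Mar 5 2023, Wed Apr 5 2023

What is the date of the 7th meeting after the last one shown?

Sun Nov 5 2023

Gaps: 31, 30, 31, 31, 28, 31 days — not constant. Every event is on the 5th of the month.
Pattern: the 5th of each month.
Next: May 2023 → Fri May 5 2023.
June 2023: Mon Jun 5 2023.
July 2023: Wed Jul 5 2023.
August 2023: Sat Aug 5 2023.
September 2023: Tue Sep 5 2023.
October 2023: Thu Oct 5 2023.
Next: November 2023 → Sun Nov 5 2023.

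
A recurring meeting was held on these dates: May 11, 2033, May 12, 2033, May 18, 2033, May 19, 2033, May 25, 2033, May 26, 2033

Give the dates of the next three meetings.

Every event lands on a Wednesday or Thursday (gaps cycle 1, 6, 1, 6, 1).
So the schedule is: every Wednesday and Thursday.
Next Wednesday: June 1, 2033.
The following Thursday is June 2, 2033.
The following Wednesday is June 8, 2033.

June 1, 2033; June 2, 2033; June 8, 2033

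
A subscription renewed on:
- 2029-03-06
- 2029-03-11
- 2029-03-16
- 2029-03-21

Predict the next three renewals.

2029-03-26, 2029-03-31, 2029-04-05

Gaps between consecutive events: 5, 5, 5 days — a constant 5-day interval.
2029-03-21 + 5 days = 2029-03-26.
2029-03-26 + 5 days = 2029-03-31.
2029-03-31 + 5 days = 2029-04-05.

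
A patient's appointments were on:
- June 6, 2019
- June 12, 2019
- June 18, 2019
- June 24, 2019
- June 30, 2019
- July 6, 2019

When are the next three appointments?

July 12, 2019; July 18, 2019; July 24, 2019

The spacing is 6, 6, 6, 6, 6 days — always 6 days.
July 6, 2019 + 6 days = July 12, 2019.
July 12, 2019 + 6 days = July 18, 2019.
July 18, 2019 + 6 days = July 24, 2019.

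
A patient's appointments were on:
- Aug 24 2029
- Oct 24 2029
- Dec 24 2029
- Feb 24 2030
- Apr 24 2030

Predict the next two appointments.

Gaps: 61, 61, 62, 59 days — not constant. Every event is on the 24th of the month.
Pattern: the 24th of every 2 months.
Next: June 2030 → Jun 24 2030.
August 2030: Aug 24 2030.

Jun 24 2030, Aug 24 2030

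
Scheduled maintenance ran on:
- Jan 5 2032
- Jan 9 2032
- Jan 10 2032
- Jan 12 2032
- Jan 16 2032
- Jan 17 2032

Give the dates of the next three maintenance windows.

Gaps: 4, 1, 2, 4, 1 days — not constant, but cyclic with period 3.
The events fall on every Monday, Friday and Saturday.
Next Monday: Jan 19 2032.
Next Friday: Jan 23 2032.
The following Saturday is Jan 24 2032.

Jan 19 2032, Jan 23 2032, Jan 24 2032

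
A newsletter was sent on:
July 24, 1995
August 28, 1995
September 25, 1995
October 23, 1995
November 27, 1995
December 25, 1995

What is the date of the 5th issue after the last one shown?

May 27, 1996

All dates are Mondays, 35, 28, 28, 35, 28 days apart.
Specifically, the 4th Monday of each month.
4th Monday of January 1996: January 22, 1996.
February 1996 — 4th Monday is February 26, 1996.
4th Monday of March 1996: March 25, 1996.
April 1996 — 4th Monday is April 22, 1996.
May 1996 — 4th Monday is May 27, 1996.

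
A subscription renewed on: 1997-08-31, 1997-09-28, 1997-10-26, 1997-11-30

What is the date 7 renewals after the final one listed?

Every date is a Sunday; gaps 28, 28, 35 days.
Each is the last Sunday of its month (at least one falls on the 29th or later, ruling out '4th Sunday').
Last Sunday of December 1997: 1997-12-28.
January 1998 ends with Sunday 1998-01-25.
Last Sunday of February 1998: 1998-02-22.
Last Sunday of March 1998: 1998-03-29.
April 1998 ends with Sunday 1998-04-26.
May 1998 ends with Sunday 1998-05-31.
June 1998 ends with Sunday 1998-06-28.

1998-06-28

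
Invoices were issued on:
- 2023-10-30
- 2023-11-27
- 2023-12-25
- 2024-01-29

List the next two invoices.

These are Mondays with 28, 28, 35-day gaps.
Each is the final Monday of its month — 2023-10-30 is past the 28th, so '4th Monday' doesn't fit.
February 2024 ends with Monday 2024-02-26.
March 2024 ends with Monday 2024-03-25.

2024-02-26, 2024-03-25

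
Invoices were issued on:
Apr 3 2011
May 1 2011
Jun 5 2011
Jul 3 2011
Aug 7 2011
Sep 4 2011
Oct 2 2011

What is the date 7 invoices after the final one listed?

May 6 2012

These are Sundays at 28- or 35-day spacing (28, 35, 28, 35, 28, 28).
The pattern: 1st Sunday of the month.
1st Sunday of November 2011: Nov 6 2011.
December 2011 — 1st Sunday is Dec 4 2011.
1st Sunday of January 2012: Jan 1 2012.
February 2012 — 1st Sunday is Feb 5 2012.
1st Sunday of March 2012: Mar 4 2012.
1st Sunday of April 2012: Apr 1 2012.
May 2012 — 1st Sunday is May 6 2012.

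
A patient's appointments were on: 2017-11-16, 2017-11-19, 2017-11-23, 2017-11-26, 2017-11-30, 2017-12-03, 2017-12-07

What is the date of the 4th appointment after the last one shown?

2017-12-21

Gaps: 3, 4, 3, 4, 3, 4 days — not constant, but cyclic with period 2.
The events fall on every Thursday and Sunday.
Next Sunday: 2017-12-10.
Next Thursday: 2017-12-14.
Next Sunday: 2017-12-17.
The following Thursday is 2017-12-21.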